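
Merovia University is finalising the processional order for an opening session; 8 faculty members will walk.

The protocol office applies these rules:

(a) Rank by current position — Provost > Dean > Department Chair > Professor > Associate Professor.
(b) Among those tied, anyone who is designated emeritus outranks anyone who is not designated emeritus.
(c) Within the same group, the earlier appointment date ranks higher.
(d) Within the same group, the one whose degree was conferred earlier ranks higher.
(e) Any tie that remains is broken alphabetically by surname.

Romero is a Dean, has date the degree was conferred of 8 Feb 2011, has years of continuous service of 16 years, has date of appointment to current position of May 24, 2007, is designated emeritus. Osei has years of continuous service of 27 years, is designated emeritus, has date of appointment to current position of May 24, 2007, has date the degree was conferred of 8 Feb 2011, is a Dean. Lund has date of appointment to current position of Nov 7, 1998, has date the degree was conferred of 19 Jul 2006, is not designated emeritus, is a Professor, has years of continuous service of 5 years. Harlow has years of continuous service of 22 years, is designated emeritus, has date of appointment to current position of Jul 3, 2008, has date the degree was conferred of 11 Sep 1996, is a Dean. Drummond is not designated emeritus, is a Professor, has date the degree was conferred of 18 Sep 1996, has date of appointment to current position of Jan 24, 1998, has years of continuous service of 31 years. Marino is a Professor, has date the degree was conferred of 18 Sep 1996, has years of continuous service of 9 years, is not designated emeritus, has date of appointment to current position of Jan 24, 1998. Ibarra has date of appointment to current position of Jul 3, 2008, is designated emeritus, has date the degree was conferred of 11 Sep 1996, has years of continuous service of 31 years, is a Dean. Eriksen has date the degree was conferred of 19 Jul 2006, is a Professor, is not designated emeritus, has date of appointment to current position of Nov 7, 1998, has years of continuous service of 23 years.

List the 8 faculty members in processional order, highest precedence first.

Osei, Romero, Harlow, Ibarra, Drummond, Marino, Eriksen, Lund

By current position: Osei, Romero, Harlow and Ibarra (Dean); then Drummond, Marino, Eriksen and Lund (Professor).
Osei, Romero, Harlow and Ibarra are each designated emeritus, so the next rule applies.
Among Osei, Romero, Harlow and Ibarra, by date of appointment to current position (earlier first): Osei and Romero (May 24, 2007) before Harlow and Ibarra (Jul 3, 2008).
Osei and Romero both have date the degree was conferred 8 Feb 2011, so the next rule applies.
Among Osei and Romero, alphabetically by surname: Osei before Romero.
Harlow and Ibarra both have date the degree was conferred 11 Sep 1996, so the next rule applies.
Among Harlow and Ibarra, alphabetically by surname: Harlow before Ibarra.
Drummond, Marino, Eriksen and Lund are each not designated emeritus, so the next rule applies.
Among Drummond, Marino, Eriksen and Lund, by date of appointment to current position (earlier first): Drummond and Marino (Jan 24, 1998) before Eriksen and Lund (Nov 7, 1998).
Drummond and Marino both have date the degree was conferred 18 Sep 1996, so the next rule applies.
Among Drummond and Marino, alphabetically by surname: Drummond before Marino.
Eriksen and Lund both have date the degree was conferred 19 Jul 2006, so the next rule applies.
Among Eriksen and Lund, alphabetically by surname: Eriksen before Lund.
Full order: Osei, Romero, Harlow, Ibarra, Drummond, Marino, Eriksen, Lund.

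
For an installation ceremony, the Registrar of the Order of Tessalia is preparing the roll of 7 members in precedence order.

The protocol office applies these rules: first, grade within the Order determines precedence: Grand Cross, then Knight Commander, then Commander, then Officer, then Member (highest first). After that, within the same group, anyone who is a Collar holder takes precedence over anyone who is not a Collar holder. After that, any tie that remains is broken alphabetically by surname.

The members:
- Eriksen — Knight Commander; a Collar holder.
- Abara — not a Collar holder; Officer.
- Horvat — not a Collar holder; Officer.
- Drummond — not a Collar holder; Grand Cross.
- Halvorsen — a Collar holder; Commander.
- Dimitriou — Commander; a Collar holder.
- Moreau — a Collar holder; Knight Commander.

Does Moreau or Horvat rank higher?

Moreau

By grade within the Order: Drummond (Grand Cross); then Eriksen and Moreau (Knight Commander); then Dimitriou and Halvorsen (Commander); then Abara and Horvat (Officer).
Eriksen and Moreau are each a Collar holder, so the next rule applies.
Among Eriksen and Moreau, alphabetically by surname: Eriksen before Moreau.
Dimitriou and Halvorsen are each a Collar holder, so the next rule applies.
Among Dimitriou and Halvorsen, alphabetically by surname: Dimitriou before Halvorsen.
Abara and Horvat are each not a Collar holder, so the next rule applies.
Among Abara and Horvat, alphabetically by surname: Abara before Horvat.
So Moreau takes precedence.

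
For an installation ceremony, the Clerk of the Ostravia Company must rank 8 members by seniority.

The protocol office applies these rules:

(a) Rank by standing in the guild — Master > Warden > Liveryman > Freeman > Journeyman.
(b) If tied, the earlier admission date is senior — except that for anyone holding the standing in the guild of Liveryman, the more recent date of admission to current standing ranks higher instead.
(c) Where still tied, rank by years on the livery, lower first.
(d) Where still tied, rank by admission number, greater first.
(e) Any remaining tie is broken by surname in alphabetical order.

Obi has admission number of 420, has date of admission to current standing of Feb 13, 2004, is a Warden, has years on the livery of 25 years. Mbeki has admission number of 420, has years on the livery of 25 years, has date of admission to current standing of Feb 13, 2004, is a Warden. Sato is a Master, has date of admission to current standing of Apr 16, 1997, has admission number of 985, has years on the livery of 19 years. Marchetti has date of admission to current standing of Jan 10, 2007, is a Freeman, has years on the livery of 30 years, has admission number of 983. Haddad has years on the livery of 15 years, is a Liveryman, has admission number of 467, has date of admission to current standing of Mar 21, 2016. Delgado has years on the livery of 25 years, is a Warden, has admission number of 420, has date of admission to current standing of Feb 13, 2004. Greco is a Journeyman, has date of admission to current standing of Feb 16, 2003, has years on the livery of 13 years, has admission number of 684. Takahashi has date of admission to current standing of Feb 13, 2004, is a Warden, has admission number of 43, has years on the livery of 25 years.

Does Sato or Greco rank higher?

Sato

By standing in the guild: Sato (Master); then Delgado, Mbeki, Obi and Takahashi (Warden); then Haddad (Liveryman); then Marchetti (Freeman); then Greco (Journeyman).
Delgado, Mbeki, Obi and Takahashi all have date of admission to current standing Feb 13, 2004, so the next rule applies.
Delgado, Mbeki, Obi and Takahashi all have years on the livery 25 years, so the next rule applies.
Among Delgado, Mbeki, Obi and Takahashi, by admission number (higher first): Delgado, Mbeki and Obi (420) before Takahashi (43).
Among Delgado, Mbeki and Obi, alphabetically by surname: Delgado before Mbeki before Obi.
So Sato takes precedence.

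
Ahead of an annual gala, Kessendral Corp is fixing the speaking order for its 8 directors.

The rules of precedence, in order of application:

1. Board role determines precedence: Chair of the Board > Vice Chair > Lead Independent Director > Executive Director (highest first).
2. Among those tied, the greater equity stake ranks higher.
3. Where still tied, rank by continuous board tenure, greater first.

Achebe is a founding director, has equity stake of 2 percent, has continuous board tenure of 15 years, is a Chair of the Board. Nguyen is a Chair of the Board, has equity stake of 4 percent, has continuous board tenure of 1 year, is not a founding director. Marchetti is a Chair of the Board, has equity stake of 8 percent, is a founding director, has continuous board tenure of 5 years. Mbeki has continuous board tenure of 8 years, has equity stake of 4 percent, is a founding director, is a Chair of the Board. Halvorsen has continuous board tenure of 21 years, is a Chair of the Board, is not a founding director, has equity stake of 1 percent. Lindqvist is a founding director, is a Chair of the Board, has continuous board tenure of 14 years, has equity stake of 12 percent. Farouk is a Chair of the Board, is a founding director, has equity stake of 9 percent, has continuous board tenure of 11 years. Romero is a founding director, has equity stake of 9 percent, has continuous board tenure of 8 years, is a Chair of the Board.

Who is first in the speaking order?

Lindqvist

By board role: Lindqvist, Farouk, Romero, Marchetti, Mbeki, Nguyen, Achebe and Halvorsen (Chair of the Board).
Among Lindqvist, Farouk, Romero, Marchetti, Mbeki, Nguyen, Achebe and Halvorsen, by equity stake (higher first): Lindqvist (12 percent) before Farouk and Romero (9 percent) before Marchetti (8 percent) before Mbeki and Nguyen (4 percent) before Achebe (2 percent) before Halvorsen (1 percent).
Among Farouk and Romero, by continuous board tenure (higher first): Farouk (11 years) before Romero (8 years).
Among Mbeki and Nguyen, by continuous board tenure (higher first): Mbeki (8 years) before Nguyen (1 year).
Order: Lindqvist, Farouk, Romero, Marchetti, Mbeki, Nguyen, Achebe, Halvorsen.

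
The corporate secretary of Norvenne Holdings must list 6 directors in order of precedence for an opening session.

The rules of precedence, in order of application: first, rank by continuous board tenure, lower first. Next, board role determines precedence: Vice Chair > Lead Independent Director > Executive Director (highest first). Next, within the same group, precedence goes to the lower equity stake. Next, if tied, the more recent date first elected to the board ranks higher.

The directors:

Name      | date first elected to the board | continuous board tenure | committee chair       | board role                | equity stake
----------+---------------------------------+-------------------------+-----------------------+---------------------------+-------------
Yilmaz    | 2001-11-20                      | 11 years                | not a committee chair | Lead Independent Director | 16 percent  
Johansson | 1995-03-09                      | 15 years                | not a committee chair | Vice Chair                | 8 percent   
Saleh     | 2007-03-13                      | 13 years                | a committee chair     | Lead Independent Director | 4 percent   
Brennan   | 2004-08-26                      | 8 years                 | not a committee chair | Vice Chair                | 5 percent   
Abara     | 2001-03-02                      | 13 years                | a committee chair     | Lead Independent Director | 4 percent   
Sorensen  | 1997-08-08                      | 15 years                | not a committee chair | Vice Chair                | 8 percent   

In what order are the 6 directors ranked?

By continuous board tenure (lower first): Brennan (8 years); then Yilmaz (11 years); then Saleh and Abara (both 13 years); then Sorensen and Johansson (both 15 years).
Saleh and Abara are each Lead Independent Director, so the next rule applies.
Saleh and Abara both have equity stake 4 percent, so the next rule applies.
Among Saleh and Abara, by date first elected to the board (later first): Saleh (2007-03-13) before Abara (2001-03-02).
Sorensen and Johansson are each Vice Chair, so the next rule applies.
Sorensen and Johansson both have equity stake 8 percent, so the next rule applies.
Among Sorensen and Johansson, by date first elected to the board (later first): Sorensen (1997-08-08) before Johansson (1995-03-09).
Full order: Brennan, Yilmaz, Saleh, Abara, Sorensen, Johansson.

Brennan, Yilmaz, Saleh, Abara, Sorensen, Johansson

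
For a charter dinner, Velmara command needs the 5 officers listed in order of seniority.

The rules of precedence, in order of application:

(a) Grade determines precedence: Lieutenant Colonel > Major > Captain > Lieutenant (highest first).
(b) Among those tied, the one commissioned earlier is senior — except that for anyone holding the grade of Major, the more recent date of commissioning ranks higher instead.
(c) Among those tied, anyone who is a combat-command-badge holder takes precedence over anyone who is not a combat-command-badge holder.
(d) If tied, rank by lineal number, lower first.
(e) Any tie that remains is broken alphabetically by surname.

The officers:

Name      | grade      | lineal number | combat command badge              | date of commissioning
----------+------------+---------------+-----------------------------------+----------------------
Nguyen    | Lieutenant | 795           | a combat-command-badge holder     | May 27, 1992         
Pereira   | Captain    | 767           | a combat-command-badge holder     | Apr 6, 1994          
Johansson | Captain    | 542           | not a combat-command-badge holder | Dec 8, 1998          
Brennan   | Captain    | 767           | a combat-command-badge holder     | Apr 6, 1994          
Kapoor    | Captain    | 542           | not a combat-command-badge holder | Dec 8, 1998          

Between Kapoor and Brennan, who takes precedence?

By grade: Brennan, Pereira, Johansson and Kapoor (Captain); then Nguyen (Lieutenant).
Among Brennan, Pereira, Johansson and Kapoor, by date of commissioning (earlier first): Brennan and Pereira (Apr 6, 1994) before Johansson and Kapoor (Dec 8, 1998).
Brennan and Pereira are each a combat-command-badge holder, so the next rule applies.
Brennan and Pereira both have lineal number 767, so the next rule applies.
Among Brennan and Pereira, alphabetically by surname: Brennan before Pereira.
Johansson and Kapoor are each not a combat-command-badge holder, so the next rule applies.
Johansson and Kapoor both have lineal number 542, so the next rule applies.
Among Johansson and Kapoor, alphabetically by surname: Johansson before Kapoor.
So Brennan takes precedence.

Brennan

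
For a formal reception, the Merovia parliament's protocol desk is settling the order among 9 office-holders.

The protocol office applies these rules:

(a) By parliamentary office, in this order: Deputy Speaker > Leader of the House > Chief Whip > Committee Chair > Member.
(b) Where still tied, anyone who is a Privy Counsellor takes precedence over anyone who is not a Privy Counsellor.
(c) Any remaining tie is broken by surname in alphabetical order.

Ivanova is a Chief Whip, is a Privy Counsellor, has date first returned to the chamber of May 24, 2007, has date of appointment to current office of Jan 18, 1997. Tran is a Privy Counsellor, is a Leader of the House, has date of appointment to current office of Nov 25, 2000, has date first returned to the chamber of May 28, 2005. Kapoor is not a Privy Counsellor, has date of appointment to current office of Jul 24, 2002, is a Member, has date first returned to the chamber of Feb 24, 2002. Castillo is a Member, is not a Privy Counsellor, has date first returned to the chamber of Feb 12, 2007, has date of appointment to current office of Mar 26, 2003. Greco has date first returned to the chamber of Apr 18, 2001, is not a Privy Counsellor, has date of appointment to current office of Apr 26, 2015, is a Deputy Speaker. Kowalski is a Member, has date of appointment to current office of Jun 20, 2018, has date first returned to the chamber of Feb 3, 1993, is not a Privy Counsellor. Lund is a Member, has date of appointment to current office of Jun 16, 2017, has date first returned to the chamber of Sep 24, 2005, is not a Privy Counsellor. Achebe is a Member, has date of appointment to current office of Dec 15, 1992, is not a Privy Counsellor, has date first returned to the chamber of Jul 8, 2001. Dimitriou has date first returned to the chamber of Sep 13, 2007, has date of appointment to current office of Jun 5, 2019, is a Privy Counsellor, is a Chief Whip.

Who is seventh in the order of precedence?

Kapoor

By parliamentary office: Greco (Deputy Speaker); then Tran (Leader of the House); then Dimitriou and Ivanova (Chief Whip); then Achebe, Castillo, Kapoor, Kowalski and Lund (Member).
Dimitriou and Ivanova are each a Privy Counsellor, so the next rule applies.
Among Dimitriou and Ivanova, alphabetically by surname: Dimitriou before Ivanova.
Achebe, Castillo, Kapoor, Kowalski and Lund are each not a Privy Counsellor, so the next rule applies.
Among Achebe, Castillo, Kapoor, Kowalski and Lund, alphabetically by surname: Achebe before Castillo before Kapoor before Kowalski before Lund.
Order: Greco, Tran, Dimitriou, Ivanova, Achebe, Castillo, Kapoor, Kowalski, Lund.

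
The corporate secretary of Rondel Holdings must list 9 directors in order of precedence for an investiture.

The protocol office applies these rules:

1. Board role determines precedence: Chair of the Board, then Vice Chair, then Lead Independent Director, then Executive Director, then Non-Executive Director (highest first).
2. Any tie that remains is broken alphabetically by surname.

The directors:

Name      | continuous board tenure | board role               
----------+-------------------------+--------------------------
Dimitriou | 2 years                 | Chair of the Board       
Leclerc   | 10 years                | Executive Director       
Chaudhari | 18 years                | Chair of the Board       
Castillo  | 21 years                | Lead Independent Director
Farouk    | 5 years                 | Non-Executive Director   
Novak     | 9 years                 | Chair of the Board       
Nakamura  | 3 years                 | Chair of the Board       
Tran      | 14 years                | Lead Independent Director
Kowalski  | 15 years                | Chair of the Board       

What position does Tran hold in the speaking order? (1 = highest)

By board role: Chaudhari, Dimitriou, Kowalski, Nakamura and Novak (Chair of the Board); then Castillo and Tran (Lead Independent Director); then Leclerc (Executive Director); then Farouk (Non-Executive Director).
Among Chaudhari, Dimitriou, Kowalski, Nakamura and Novak, alphabetically by surname: Chaudhari before Dimitriou before Kowalski before Nakamura before Novak.
Among Castillo and Tran, alphabetically by surname: Castillo before Tran.
Order: Chaudhari, Dimitriou, Kowalski, Nakamura, Novak, Castillo, Tran, Leclerc, Farouk. So position 7.

7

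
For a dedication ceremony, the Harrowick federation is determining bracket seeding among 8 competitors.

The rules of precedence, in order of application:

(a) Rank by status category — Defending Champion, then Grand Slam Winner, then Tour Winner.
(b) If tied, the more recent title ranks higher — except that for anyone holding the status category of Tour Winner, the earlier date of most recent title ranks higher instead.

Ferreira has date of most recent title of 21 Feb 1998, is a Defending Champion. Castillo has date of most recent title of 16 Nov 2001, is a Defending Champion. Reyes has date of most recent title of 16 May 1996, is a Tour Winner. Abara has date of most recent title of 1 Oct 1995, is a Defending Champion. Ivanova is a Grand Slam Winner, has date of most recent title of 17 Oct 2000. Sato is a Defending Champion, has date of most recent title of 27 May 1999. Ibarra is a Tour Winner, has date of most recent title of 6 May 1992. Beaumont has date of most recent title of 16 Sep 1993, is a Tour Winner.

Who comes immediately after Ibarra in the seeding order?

By status category: Castillo, Sato, Ferreira and Abara (Defending Champion); then Ivanova (Grand Slam Winner); then Ibarra, Beaumont and Reyes (Tour Winner).
Among Castillo, Sato, Ferreira and Abara, by date of most recent title (later first): Castillo (16 Nov 2001) before Sato (27 May 1999) before Ferreira (21 Feb 1998) before Abara (1 Oct 1995).
Among Ibarra, Beaumont and Reyes, by date of most recent title (earlier first) (reversed rule for this group): Ibarra (6 May 1992) before Beaumont (16 Sep 1993) before Reyes (16 May 1996).
Order: Castillo, Sato, Ferreira, Abara, Ivanova, Ibarra, Beaumont, Reyes.

Beaumont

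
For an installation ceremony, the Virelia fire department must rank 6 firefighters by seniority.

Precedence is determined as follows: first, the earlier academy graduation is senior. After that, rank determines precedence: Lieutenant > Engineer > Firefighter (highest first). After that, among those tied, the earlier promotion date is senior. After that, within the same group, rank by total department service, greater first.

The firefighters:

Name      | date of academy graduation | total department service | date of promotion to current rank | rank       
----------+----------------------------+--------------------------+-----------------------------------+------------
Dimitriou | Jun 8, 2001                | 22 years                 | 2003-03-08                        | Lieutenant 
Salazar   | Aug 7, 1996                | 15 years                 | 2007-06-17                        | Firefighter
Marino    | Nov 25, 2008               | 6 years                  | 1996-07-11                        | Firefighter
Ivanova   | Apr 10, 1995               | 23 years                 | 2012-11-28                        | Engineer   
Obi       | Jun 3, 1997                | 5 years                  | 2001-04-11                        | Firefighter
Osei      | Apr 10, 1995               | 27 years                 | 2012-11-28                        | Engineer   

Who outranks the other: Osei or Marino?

By date of academy graduation (earlier first): Osei and Ivanova (both Apr 10, 1995); then Salazar (Aug 7, 1996); then Obi (Jun 3, 1997); then Dimitriou (Jun 8, 2001); then Marino (Nov 25, 2008).
Osei and Ivanova are each Engineer, so the next rule applies.
Osei and Ivanova both have date of promotion to current rank 2012-11-28, so the next rule applies.
Among Osei and Ivanova, by total department service (higher first): Osei (27 years) before Ivanova (23 years).
So Osei takes precedence.

Osei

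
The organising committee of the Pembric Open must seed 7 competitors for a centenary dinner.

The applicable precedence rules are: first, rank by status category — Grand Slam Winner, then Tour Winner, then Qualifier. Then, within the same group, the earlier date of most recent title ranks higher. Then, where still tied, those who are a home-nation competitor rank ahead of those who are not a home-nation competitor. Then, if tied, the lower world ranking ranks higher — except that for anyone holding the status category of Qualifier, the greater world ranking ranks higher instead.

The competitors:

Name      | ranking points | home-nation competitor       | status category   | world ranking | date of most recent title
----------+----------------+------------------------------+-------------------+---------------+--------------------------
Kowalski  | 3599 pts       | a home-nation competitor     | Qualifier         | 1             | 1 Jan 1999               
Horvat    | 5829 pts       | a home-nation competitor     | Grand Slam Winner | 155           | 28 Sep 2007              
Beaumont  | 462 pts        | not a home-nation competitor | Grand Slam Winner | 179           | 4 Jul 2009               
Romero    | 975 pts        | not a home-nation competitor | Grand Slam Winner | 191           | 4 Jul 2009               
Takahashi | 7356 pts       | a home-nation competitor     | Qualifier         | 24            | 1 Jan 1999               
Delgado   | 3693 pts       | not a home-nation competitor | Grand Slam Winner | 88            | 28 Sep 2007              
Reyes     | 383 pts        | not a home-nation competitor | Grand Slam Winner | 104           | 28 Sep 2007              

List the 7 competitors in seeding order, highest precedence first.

By status category: Horvat, Delgado, Reyes, Beaumont and Romero (Grand Slam Winner); then Takahashi and Kowalski (Qualifier).
Among Horvat, Delgado, Reyes, Beaumont and Romero, by date of most recent title (earlier first): Horvat, Delgado and Reyes (28 Sep 2007) before Beaumont and Romero (4 Jul 2009).
Among Horvat, Delgado and Reyes, a home-nation competitor before not a home-nation competitor: Horvat (a home-nation competitor) before Delgado and Reyes (not a home-nation competitor).
Among Delgado and Reyes, by world ranking (lower first): Delgado (88) before Reyes (104).
Beaumont and Romero are each not a home-nation competitor, so the next rule applies.
Among Beaumont and Romero, by world ranking (lower first): Beaumont (179) before Romero (191).
Takahashi and Kowalski both have date of most recent title 1 Jan 1999, so the next rule applies.
Takahashi and Kowalski are each a home-nation competitor, so the next rule applies.
Among Takahashi and Kowalski, by world ranking (higher first) (reversed rule for this group): Takahashi (24) before Kowalski (1).
Full order: Horvat, Delgado, Reyes, Beaumont, Romero, Takahashi, Kowalski.

Horvat, Delgado, Reyes, Beaumont, Romero, Takahashi, Kowalski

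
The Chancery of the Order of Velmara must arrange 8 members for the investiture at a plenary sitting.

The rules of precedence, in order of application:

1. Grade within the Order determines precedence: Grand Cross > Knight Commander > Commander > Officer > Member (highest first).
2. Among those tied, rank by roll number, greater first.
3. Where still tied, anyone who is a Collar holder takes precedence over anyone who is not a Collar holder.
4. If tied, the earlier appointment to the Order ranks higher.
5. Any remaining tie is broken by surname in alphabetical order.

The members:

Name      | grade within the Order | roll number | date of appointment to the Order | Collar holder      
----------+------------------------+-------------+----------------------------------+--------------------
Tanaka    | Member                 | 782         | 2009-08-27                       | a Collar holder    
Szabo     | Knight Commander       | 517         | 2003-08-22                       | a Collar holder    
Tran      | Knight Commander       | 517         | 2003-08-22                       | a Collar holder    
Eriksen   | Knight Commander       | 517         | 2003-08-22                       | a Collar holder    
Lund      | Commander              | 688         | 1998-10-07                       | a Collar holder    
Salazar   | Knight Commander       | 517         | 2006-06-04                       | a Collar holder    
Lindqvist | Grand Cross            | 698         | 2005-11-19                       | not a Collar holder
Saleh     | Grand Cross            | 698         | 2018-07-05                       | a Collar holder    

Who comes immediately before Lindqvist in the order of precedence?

Saleh

By grade within the Order: Saleh and Lindqvist (Grand Cross); then Eriksen, Szabo, Tran and Salazar (Knight Commander); then Lund (Commander); then Tanaka (Member).
Saleh and Lindqvist both have roll number 698, so the next rule applies.
Among Saleh and Lindqvist, a Collar holder before not a Collar holder: Saleh (a Collar holder) before Lindqvist (not a Collar holder).
Eriksen, Szabo, Tran and Salazar all have roll number 517, so the next rule applies.
Eriksen, Szabo, Tran and Salazar are each a Collar holder, so the next rule applies.
Among Eriksen, Szabo, Tran and Salazar, by date of appointment to the Order (earlier first): Eriksen, Szabo and Tran (2003-08-22) before Salazar (2006-06-04).
Among Eriksen, Szabo and Tran, alphabetically by surname: Eriksen before Szabo before Tran.
Order: Saleh, Lindqvist, Eriksen, Szabo, Tran, Salazar, Lund, Tanaka.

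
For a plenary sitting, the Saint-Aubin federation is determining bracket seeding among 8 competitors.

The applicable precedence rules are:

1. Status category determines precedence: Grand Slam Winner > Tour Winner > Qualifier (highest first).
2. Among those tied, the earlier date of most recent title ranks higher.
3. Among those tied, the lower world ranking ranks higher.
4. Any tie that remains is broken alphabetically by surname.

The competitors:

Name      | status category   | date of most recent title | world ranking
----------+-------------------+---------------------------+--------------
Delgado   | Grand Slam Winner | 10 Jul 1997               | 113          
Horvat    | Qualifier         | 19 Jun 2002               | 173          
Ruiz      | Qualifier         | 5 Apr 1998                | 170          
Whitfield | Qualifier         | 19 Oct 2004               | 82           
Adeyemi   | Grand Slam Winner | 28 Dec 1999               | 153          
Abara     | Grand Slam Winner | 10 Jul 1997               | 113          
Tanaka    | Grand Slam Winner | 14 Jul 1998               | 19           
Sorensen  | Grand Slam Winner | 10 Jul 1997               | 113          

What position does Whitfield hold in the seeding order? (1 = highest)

By status category: Abara, Delgado, Sorensen, Tanaka and Adeyemi (Grand Slam Winner); then Ruiz, Horvat and Whitfield (Qualifier).
Among Abara, Delgado, Sorensen, Tanaka and Adeyemi, by date of most recent title (earlier first): Abara, Delgado and Sorensen (10 Jul 1997) before Tanaka (14 Jul 1998) before Adeyemi (28 Dec 1999).
Abara, Delgado and Sorensen all have world ranking 113, so the next rule applies.
Among Abara, Delgado and Sorensen, alphabetically by surname: Abara before Delgado before Sorensen.
Among Ruiz, Horvat and Whitfield, by date of most recent title (earlier first): Ruiz (5 Apr 1998) before Horvat (19 Jun 2002) before Whitfield (19 Oct 2004).
Order: Abara, Delgado, Sorensen, Tanaka, Adeyemi, Ruiz, Horvat, Whitfield. So position 8.

8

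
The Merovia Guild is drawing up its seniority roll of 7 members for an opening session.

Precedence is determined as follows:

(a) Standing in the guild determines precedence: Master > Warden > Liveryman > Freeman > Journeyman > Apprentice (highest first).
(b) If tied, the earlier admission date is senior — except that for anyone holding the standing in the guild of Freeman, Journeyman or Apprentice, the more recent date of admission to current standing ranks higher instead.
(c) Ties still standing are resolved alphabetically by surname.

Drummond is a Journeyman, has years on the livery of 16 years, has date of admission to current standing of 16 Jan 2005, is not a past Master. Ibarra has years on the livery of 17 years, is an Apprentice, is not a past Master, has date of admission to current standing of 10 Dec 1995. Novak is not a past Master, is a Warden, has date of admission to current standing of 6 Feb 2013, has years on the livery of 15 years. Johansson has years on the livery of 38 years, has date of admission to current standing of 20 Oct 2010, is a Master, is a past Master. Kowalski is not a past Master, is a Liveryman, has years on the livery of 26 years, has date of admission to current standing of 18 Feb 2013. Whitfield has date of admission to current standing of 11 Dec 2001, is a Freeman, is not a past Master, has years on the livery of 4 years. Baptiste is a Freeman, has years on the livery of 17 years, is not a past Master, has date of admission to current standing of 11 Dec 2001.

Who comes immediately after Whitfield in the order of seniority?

Drummond

By standing in the guild: Johansson (Master); then Novak (Warden); then Kowalski (Liveryman); then Baptiste and Whitfield (Freeman); then Drummond (Journeyman); then Ibarra (Apprentice).
Baptiste and Whitfield both have date of admission to current standing 11 Dec 2001, so the next rule applies.
Among Baptiste and Whitfield, alphabetically by surname: Baptiste before Whitfield.
Order: Johansson, Novak, Kowalski, Baptiste, Whitfield, Drummond, Ibarra.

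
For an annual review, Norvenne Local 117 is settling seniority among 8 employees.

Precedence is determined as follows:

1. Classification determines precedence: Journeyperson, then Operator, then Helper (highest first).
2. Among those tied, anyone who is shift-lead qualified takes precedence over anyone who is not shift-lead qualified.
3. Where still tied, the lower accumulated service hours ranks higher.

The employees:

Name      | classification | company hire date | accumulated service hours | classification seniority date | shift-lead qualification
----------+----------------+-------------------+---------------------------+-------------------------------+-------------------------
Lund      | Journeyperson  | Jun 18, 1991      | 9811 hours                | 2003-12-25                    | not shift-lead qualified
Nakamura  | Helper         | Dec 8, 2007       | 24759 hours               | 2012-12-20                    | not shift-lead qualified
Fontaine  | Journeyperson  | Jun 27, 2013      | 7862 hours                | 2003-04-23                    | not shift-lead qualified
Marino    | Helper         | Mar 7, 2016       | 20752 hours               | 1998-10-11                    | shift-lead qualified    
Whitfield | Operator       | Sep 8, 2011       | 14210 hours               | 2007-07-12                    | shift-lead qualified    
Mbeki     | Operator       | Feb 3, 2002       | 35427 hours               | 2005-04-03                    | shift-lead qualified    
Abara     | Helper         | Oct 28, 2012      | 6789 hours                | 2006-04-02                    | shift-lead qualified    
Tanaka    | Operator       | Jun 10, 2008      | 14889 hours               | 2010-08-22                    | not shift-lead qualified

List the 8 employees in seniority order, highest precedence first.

By classification: Fontaine and Lund (Journeyperson); then Whitfield, Mbeki and Tanaka (Operator); then Abara, Marino and Nakamura (Helper).
Fontaine and Lund are each not shift-lead qualified, so the next rule applies.
Among Fontaine and Lund, by accumulated service hours (lower first): Fontaine (7862 hours) before Lund (9811 hours).
Among Whitfield, Mbeki and Tanaka, shift-lead qualified before not shift-lead qualified: Whitfield and Mbeki (shift-lead qualified) before Tanaka (not shift-lead qualified).
Among Whitfield and Mbeki, by accumulated service hours (lower first): Whitfield (14210 hours) before Mbeki (35427 hours).
Among Abara, Marino and Nakamura, shift-lead qualified before not shift-lead qualified: Abara and Marino (shift-lead qualified) before Nakamura (not shift-lead qualified).
Among Abara and Marino, by accumulated service hours (lower first): Abara (6789 hours) before Marino (20752 hours).
Full order: Fontaine, Lund, Whitfield, Mbeki, Tanaka, Abara, Marino, Nakamura.

Fontaine, Lund, Whitfield, Mbeki, Tanaka, Abara, Marino, Nakamura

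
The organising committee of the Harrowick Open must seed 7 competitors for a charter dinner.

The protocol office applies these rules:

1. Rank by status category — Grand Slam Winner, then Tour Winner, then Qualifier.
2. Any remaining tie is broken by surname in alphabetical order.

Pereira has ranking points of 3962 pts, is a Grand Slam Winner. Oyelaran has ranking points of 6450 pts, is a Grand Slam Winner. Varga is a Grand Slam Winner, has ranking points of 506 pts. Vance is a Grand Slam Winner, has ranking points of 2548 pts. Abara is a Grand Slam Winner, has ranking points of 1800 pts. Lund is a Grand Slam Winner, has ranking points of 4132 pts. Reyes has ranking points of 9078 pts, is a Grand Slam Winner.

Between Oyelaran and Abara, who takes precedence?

By status category: Abara, Lund, Oyelaran, Pereira, Reyes, Vance and Varga (Grand Slam Winner).
Among Abara, Lund, Oyelaran, Pereira, Reyes, Vance and Varga, alphabetically by surname: Abara before Lund before Oyelaran before Pereira before Reyes before Vance before Varga.
So Abara takes precedence.

Abara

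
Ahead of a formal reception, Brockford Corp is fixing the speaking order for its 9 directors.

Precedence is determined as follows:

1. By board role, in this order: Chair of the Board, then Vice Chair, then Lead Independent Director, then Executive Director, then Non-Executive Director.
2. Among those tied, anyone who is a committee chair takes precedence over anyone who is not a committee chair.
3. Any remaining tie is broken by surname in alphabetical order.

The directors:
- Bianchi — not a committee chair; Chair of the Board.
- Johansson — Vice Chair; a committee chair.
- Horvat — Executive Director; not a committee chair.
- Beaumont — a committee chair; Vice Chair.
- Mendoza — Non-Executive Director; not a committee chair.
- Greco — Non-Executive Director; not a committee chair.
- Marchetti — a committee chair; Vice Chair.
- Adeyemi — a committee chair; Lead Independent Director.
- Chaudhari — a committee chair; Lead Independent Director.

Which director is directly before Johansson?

Beaumont

By board role: Bianchi (Chair of the Board); then Beaumont, Johansson and Marchetti (Vice Chair); then Adeyemi and Chaudhari (Lead Independent Director); then Horvat (Executive Director); then Greco and Mendoza (Non-Executive Director).
Beaumont, Johansson and Marchetti are each a committee chair, so the next rule applies.
Among Beaumont, Johansson and Marchetti, alphabetically by surname: Beaumont before Johansson before Marchetti.
Adeyemi and Chaudhari are each a committee chair, so the next rule applies.
Among Adeyemi and Chaudhari, alphabetically by surname: Adeyemi before Chaudhari.
Greco and Mendoza are each not a committee chair, so the next rule applies.
Among Greco and Mendoza, alphabetically by surname: Greco before Mendoza.
Order: Bianchi, Beaumont, Johansson, Marchetti, Adeyemi, Chaudhari, Horvat, Greco, Mendoza.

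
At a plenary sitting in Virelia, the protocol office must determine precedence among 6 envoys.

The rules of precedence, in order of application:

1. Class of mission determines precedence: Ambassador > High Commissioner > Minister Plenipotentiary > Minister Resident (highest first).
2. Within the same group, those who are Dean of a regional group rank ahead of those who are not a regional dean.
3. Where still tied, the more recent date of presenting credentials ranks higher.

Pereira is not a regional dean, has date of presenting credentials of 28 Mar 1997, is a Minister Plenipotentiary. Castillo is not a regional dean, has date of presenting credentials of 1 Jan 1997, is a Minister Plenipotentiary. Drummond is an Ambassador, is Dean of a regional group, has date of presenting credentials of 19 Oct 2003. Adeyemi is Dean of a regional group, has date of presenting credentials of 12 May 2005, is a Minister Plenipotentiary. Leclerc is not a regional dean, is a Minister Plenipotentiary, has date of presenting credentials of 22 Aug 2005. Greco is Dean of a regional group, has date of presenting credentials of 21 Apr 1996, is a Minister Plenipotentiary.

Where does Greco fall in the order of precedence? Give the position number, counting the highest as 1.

By class of mission: Drummond (Ambassador); then Adeyemi, Greco, Leclerc, Pereira and Castillo (Minister Plenipotentiary).
Among Adeyemi, Greco, Leclerc, Pereira and Castillo, Dean of a regional group before not a regional dean: Adeyemi and Greco (Dean of a regional group) before Leclerc, Pereira and Castillo (not a regional dean).
Among Adeyemi and Greco, by date of presenting credentials (later first): Adeyemi (12 May 2005) before Greco (21 Apr 1996).
Among Leclerc, Pereira and Castillo, by date of presenting credentials (later first): Leclerc (22 Aug 2005) before Pereira (28 Mar 1997) before Castillo (1 Jan 1997).
Order: Drummond, Adeyemi, Greco, Leclerc, Pereira, Castillo. So position 3.

3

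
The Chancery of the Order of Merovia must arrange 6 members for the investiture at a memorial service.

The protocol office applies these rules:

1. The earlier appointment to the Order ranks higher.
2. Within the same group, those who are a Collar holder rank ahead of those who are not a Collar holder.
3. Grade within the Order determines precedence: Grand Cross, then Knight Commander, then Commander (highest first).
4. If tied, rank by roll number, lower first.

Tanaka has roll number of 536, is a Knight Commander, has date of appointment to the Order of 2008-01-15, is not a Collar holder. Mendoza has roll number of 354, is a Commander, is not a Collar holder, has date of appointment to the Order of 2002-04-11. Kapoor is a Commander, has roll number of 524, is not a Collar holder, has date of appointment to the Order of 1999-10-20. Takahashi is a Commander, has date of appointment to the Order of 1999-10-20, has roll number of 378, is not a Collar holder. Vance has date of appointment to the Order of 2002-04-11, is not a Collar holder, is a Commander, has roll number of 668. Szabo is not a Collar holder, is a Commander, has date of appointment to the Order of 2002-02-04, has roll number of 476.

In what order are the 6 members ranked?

By date of appointment to the Order (earlier first): Takahashi and Kapoor (both 1999-10-20); then Szabo (2002-02-04); then Mendoza and Vance (both 2002-04-11); then Tanaka (2008-01-15).
Takahashi and Kapoor are each not a Collar holder, so the next rule applies.
Takahashi and Kapoor are each Commander, so the next rule applies.
Among Takahashi and Kapoor, by roll number (lower first): Takahashi (378) before Kapoor (524).
Mendoza and Vance are each not a Collar holder, so the next rule applies.
Mendoza and Vance are each Commander, so the next rule applies.
Among Mendoza and Vance, by roll number (lower first): Mendoza (354) before Vance (668).
Full order: Takahashi, Kapoor, Szabo, Mendoza, Vance, Tanaka.

Takahashi, Kapoor, Szabo, Mendoza, Vance, Tanaka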